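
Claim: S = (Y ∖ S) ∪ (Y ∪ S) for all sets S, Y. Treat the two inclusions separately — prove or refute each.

(⊆) Let x ∈ S. Then either x ∈ S and x ∉ Y; or x ∈ S ∩ Y. In each case x ∈ (Y ∖ S) ∪ (Y ∪ S), so S ⊆ (Y ∖ S) ∪ (Y ∪ S).

(⊇) This inclusion fails. Take S = ∅, Y = {1}; then 1 ∈ (Y ∖ S) ∪ (Y ∪ S) but 1 ∉ S.

The sets are not equal: only the forward inclusion holds.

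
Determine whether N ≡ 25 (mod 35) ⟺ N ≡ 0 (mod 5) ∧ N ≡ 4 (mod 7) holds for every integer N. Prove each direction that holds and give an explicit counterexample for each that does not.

Equivalent; both directions hold.

(→) Suppose N ≡ 25 (mod 35); write N = 35j + 25. Since 5 ∣ 35, reducing mod 5 gives N ≡ 25 ≡ 0 (mod 5); since 7 ∣ 35, reducing mod 7 gives N ≡ 25 ≡ 4 (mod 7).

(←) Conversely, if N ≡ 0 (mod 5) and N ≡ 4 (mod 7), then by the Chinese remainder theorem N ≡ 25 (mod 35). This is exactly N ≡ 25 (mod 35).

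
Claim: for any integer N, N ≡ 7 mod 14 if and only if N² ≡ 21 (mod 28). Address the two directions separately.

Both directions hold; the statement is true.

(←) The residues r modulo 28 with r² ≡ 21 (mod 28) are exactly {7, 21}, and each is ≡ 7 (mod 14).

(→) Suppose N ≡ 7 (mod 14). Working modulo 28, N ∈ {7, 21}; for each such r, r² ≡ 21 (mod 28).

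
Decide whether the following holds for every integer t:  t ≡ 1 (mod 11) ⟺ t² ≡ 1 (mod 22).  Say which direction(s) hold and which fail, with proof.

Both directions fail.

(⟹) This fails: take t = 12. Then 12 ≡ 1 (mod 11), but 12² = 144 ≡ 12 (mod 22), not 1.

(⟸) This fails: take t = 21. Then 21² = 441 ≡ 1 (mod 22), yet 21 ≡ 10 (mod 11), not 1.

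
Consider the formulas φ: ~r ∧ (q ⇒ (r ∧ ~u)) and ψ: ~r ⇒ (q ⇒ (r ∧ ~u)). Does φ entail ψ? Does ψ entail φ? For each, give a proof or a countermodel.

Not equivalent: only (⇒) holds.

(⇒) Assume the antecedent. If q is true, the antecedent cannot hold. If q is false, ~r ⇒ (q ⇒ (r ∧ ~u)) reduces to true regardless of the other variables. Either way ~r ⇒ (q ⇒ (r ∧ ~u)) holds.

(⇐) This fails. Under q = F, u = F, r = T, the left side is false but the right side is true.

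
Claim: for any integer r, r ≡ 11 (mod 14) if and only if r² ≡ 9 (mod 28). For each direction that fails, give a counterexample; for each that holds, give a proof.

(⟸) This fails: take r = 3. Then 3² = 9 ≡ 9 (mod 28), yet 3 ≡ 3 (mod 14), not 11.

(⟹) Suppose r ≡ 11 (mod 14). Working modulo 28, r ∈ {11, 25}; for each such r, r² ≡ 9 (mod 28).

The forward direction holds; the converse fails.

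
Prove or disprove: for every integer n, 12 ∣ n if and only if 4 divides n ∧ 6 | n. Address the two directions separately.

Both directions hold.

(→) If 12 ∣ n, write n = 12q. Since 12 = 3·4, n = 4·(3q), so 4 ∣ n; and since 12 = 2·6, n = 6·(2q), so 6 ∣ n.

(←) Suppose 4 ∣ n and 6 ∣ n. Any common multiple of 4 and 6 is a multiple of their lcm; here lcm(4, 6) = 4·6/gcd(4, 6) = 24/2 = 12, so 12 ∣ n.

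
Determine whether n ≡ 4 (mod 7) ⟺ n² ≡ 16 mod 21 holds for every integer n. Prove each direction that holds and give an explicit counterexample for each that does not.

Neither direction holds.

Forward direction. This fails: take n = 18. Then 18 ≡ 4 (mod 7), but 18² = 324 ≡ 9 (mod 21), not 16.

Converse. This fails: take n = 10. Then 10² = 100 ≡ 16 (mod 21), yet 10 ≡ 3 (mod 7), not 4.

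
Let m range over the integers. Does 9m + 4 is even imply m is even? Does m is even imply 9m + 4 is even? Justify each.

The biconditional holds.

(→) Suppose 9m + 4 is even. Since 9 is odd, 9m and m have the same parity, so 9m + 4 ≡ m + 4 (mod 2). As 4 is even, 9m + 4 is even exactly when m is even. Thus m is even.

(←) Conversely, suppose m is even; write m = 2j. Then 9m + 4 = 9·(2j) + 4 = 2·9j + 4, which is even.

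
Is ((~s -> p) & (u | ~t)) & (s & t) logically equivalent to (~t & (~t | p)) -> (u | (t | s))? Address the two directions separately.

Forward direction. Assume the antecedent. If u is true, the consequent reduces to true regardless of the other variables. If u is false, the antecedent cannot hold. Either way the consequent holds.

Converse. This fails. Under u = T, t = F, s = F, p = F, the left side is false but the right side is true.

Not equivalent: only (⇒) holds.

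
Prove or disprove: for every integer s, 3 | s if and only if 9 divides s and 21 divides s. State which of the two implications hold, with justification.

Not equivalent: only (⇐) holds.

(⟹) This fails: take s = 3. Certainly 3 ∣ 3, but 9 ∤ 3.

(⟸) Suppose 9 ∣ s and 21 ∣ s. Any common multiple of 9 and 21 is a multiple of their lcm; here lcm(9, 21) = 9·21/gcd(9, 21) = 189/3 = 63, so 63 ∣ s. Since 3 ∣ 63, it follows that 3 ∣ s.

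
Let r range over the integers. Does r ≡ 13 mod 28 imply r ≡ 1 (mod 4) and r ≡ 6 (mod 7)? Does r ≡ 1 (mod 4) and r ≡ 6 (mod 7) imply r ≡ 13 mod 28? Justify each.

Forward direction. Suppose r ≡ 13 (mod 28); write r = 28j + 13. Since 4 ∣ 28, reducing mod 4 gives r ≡ 13 ≡ 1 (mod 4); since 7 ∣ 28, reducing mod 7 gives r ≡ 13 ≡ 6 (mod 7).

Converse. If r ≡ 1 (mod 4) and r ≡ 6 (mod 7), then by the Chinese remainder theorem r ≡ 13 (mod 28). This is exactly r ≡ 13 (mod 28).

Both directions hold; the statement is true.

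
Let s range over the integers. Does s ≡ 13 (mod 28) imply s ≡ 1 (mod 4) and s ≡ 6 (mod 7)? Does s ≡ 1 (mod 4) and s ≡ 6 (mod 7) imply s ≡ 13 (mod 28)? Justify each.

(→) Suppose s ≡ 13 (mod 28); write s = 28j + 13. Since 4 ∣ 28, reducing mod 4 gives s ≡ 13 ≡ 1 (mod 4); since 7 ∣ 28, reducing mod 7 gives s ≡ 13 ≡ 6 (mod 7).

(←) Conversely, if s ≡ 1 (mod 4) and s ≡ 6 (mod 7), then by the Chinese remainder theorem s ≡ 13 (mod 28). This is exactly s ≡ 13 (mod 28).

The biconditional holds.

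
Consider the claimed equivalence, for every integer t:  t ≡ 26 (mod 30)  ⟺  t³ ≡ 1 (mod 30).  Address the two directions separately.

Neither implication holds.

(→) This fails: take t = 26. Then 26 ≡ 26 (mod 30), but 26³ = 17576 ≡ 26 (mod 30), not 1.

(←) This fails: take t = 1. Then 1³ = 1 ≡ 1 (mod 30), yet 1 ≡ 1 (mod 30), not 26.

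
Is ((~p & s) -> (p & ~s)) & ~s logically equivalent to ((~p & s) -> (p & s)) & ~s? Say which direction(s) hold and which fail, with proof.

Both implications hold.

(⇒) Assume the antecedent. If p is true, the antecedent forces (p = T, s = F), and ((~p & s) -> (p & s)) & ~s holds there. If p is false, the antecedent forces (p = F, s = F), and ((~p & s) -> (p & s)) & ~s holds there. Either way ((~p & s) -> (p & s)) & ~s holds.

(⇐) Assume the antecedent. If p is true, the antecedent forces (p = T, s = F), and ((~p & s) -> (p & ~s)) & ~s holds there. If p is false, the antecedent forces (p = F, s = F), and ((~p & s) -> (p & ~s)) & ~s holds there. Either way ((~p & s) -> (p & ~s)) & ~s holds.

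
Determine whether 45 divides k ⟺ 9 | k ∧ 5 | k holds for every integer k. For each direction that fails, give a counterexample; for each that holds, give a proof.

Equivalent; both directions hold.

(⟹) If 45 ∣ k, write k = 45q. Since 45 = 5·9, k = 9·(5q), so 9 ∣ k; and since 45 = 9·5, k = 5·(9q), so 5 ∣ k.

(⟸) Suppose 9 ∣ k and 5 ∣ k. Any common multiple of 9 and 5 is a multiple of their lcm; here gcd(9, 5) = 1, so lcm(9, 5) = 9·5 = 45, so 45 ∣ k.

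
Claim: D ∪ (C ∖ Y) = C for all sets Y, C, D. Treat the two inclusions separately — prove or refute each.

(⊆) fails and (⊇) fails.

(⟹) This inclusion fails. Take Y = ∅, C = ∅, D = {1}; then 1 ∈ D ∪ (C ∖ Y) but 1 ∉ C.

(⟸) This inclusion fails. Take Y = {1}, C = {1}, D = ∅; then 1 ∈ C but 1 ∉ D ∪ (C ∖ Y).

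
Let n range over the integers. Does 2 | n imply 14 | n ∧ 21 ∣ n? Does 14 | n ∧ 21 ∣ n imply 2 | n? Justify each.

The forward direction fails; the converse holds.

(⇒) This fails: take n = 2. Certainly 2 ∣ 2, but 14 ∤ 2.

(⇐) Suppose 14 ∣ n and 21 ∣ n. Any common multiple of 14 and 21 is a multiple of their lcm; here lcm(14, 21) = 14·21/gcd(14, 21) = 294/7 = 42, so 42 ∣ n. Since 2 ∣ 42, it follows that 2 ∣ n.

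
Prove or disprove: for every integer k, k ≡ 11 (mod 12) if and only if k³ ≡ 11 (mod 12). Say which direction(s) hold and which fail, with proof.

Equivalent; both directions hold.

Converse. Suppose k³ ≡ 11 (mod 12). The only residue r in {0, …, 11} with r³ ≡ 11 (mod 12) is r = 11, so k ≡ 11 (mod 12).

Forward direction. Suppose k ≡ 11 (mod 12). Write k = 12j + 11. Then (12j + 11)³ = 1728j³ + 4752j² + 4356j + 1331 = 12(144j³ + 396j² + 363j + 110) + 11, so k³ ≡ 11 (mod 12).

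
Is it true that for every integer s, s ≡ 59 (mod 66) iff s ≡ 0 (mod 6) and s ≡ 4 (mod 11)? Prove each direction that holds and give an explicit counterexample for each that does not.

(⇒) fails and (⇐) fails.

Forward direction. This fails: s = 59 gives 59 ≡ 59 (mod 66) but 59 ≡ 5 (mod 6), so the conjunction on the right does not hold.

Converse. This fails: s = 48 satisfies both congruences on the right (48 ≡ 0 mod 6 and 48 ≡ 4 mod 11) yet 48 ≡ 48 (mod 66), not 59.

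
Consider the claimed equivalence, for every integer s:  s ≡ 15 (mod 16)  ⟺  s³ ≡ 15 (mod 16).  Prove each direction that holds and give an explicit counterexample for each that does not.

[⇐] Suppose s³ ≡ 15 (mod 16). The only residue r in {0, …, 15} with r³ ≡ 15 (mod 16) is r = 15, so s ≡ 15 (mod 16).

[⇒] Suppose s ≡ 15 (mod 16). Write s = 16j + 15. Then (16j + 15)³ = 4096j³ + 11520j² + 10800j + 3375 = 16(256j³ + 720j² + 675j + 210) + 15, so s³ ≡ 15 (mod 16).

Both directions hold.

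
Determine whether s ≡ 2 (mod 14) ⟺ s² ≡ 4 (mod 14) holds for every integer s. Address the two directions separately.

[⇒] Suppose s ≡ 2 (mod 14). Write s = 14j + 2. Then (14j + 2)² = 196j² + 56j + 4 = 14(14j² + 4j) + 4, so s² ≡ 4 (mod 14).

[⇐] This fails: take s = 12. Then 12² = 144 ≡ 4 (mod 14), yet 12 ≡ 12 (mod 14), not 2.

(⇒) holds; (⇐) fails.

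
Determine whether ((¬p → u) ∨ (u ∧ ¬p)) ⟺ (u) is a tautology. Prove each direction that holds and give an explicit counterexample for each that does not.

(⇒) fails; (⇐) holds.

(⟹) This fails. Under p = T, u = F, the left side is true but the right side is false.

(⟸) Assume the antecedent. If p is true, (¬p → u) ∨ (u ∧ ¬p) reduces to true regardless of the other variables. If p is false, the antecedent forces (p = F, u = T), and (¬p → u) ∨ (u ∧ ¬p) holds there. Either way (¬p → u) ∨ (u ∧ ¬p) holds.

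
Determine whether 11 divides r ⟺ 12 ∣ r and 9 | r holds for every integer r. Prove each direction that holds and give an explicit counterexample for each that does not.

Neither implication holds.

[⇒] This fails: take r = 11. Certainly 11 ∣ 11, but 12 ∤ 11.

[⇐] This fails: take r = 36. Both 12 ∣ 36 and 9 ∣ 36, yet 36 is not a multiple of 11 (since 36 = 3·11 + 3), so 11 ∤ 36.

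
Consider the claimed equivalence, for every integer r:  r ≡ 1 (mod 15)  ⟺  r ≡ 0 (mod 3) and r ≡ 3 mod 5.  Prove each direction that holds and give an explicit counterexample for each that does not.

(→) This fails: r = 1 gives 1 ≡ 1 (mod 15) but 1 ≡ 1 (mod 3), so the conjunction on the right does not hold.

(←) This fails: r = 3 satisfies both congruences on the right (3 ≡ 0 mod 3 and 3 ≡ 3 mod 5) yet 3 ≡ 3 (mod 15), not 1.

Both directions fail.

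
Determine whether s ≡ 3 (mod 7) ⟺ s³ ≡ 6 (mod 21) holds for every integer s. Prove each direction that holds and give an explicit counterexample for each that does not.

(⟹) This fails: take s = 10. Then 10 ≡ 3 (mod 7), but 10³ = 1000 ≡ 13 (mod 21), not 6.

(⟸) This fails: take s = 6. Then 6³ = 216 ≡ 6 (mod 21), yet 6 ≡ 6 (mod 7), not 3.

Both directions fail.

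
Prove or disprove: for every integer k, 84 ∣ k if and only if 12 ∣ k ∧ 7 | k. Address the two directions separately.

Both implications hold.

(⇒) If 84 ∣ k, write k = 84q. Since 84 = 7·12, k = 12·(7q), so 12 ∣ k; and since 84 = 12·7, k = 7·(12q), so 7 ∣ k.

(⇐) Suppose 12 ∣ k and 7 ∣ k. Any common multiple of 12 and 7 is a multiple of their lcm; here gcd(12, 7) = 1, so lcm(12, 7) = 12·7 = 84, so 84 ∣ k.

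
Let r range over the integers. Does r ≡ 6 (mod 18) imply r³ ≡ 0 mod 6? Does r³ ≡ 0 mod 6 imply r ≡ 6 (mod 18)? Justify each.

The forward direction holds; the converse fails.

(⇒) Suppose r ≡ 6 (mod 18). Then r³ ≡ 6³ = 216 (mod 18), and since 6 ∣ 18, also r³ ≡ 0 (mod 6).

(⇐) This fails: take r = 0. Then 0³ = 0 ≡ 0 (mod 6), yet 0 ≡ 0 (mod 18), not 6.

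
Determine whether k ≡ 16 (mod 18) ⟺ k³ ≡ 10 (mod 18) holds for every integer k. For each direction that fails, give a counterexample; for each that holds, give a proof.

(⇒) Suppose k ≡ 16 (mod 18). Write k = 18j + 16. Then (18j + 16)³ = 5832j³ + 15552j² + 13824j + 4096 = 18(324j³ + 864j² + 768j + 227) + 10, so k³ ≡ 10 (mod 18).

(⇐) This fails: take k = 4. Then 4³ = 64 ≡ 10 (mod 18), yet 4 ≡ 4 (mod 18), not 16.

Only the forward direction holds.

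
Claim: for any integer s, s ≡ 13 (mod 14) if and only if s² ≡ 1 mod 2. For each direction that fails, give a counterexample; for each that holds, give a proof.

Converse. This fails: take s = 1. Then 1² = 1 ≡ 1 (mod 2), yet 1 ≡ 1 (mod 14), not 13.

Forward direction. Suppose s ≡ 13 (mod 14). Then s² ≡ 13² = 169 (mod 14), and since 2 ∣ 14, also s² ≡ 1 (mod 2).

Only the forward direction holds.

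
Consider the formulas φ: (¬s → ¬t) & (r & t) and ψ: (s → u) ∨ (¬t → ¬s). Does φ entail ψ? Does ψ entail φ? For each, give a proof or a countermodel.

(⇒) Assume the antecedent. If u is true, (s → u) ∨ (¬t → ¬s) reduces to true regardless of the other variables. If u is false, the antecedent forces (u = F, t = T, r = T, s = T), and (s → u) ∨ (¬t → ¬s) holds there. Either way (s → u) ∨ (¬t → ¬s) holds.

(⇐) This fails. Under u = F, t = F, r = F, s = F, the left side is false but the right side is true.

(⇒) holds; (⇐) fails.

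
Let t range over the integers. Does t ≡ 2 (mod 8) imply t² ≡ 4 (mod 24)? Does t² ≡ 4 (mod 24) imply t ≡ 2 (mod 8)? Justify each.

Forward direction. This fails: take t = 18. Then 18 ≡ 2 (mod 8), but 18² = 324 ≡ 12 (mod 24), not 4.

Converse. This fails: take t = 14. Then 14² = 196 ≡ 4 (mod 24), yet 14 ≡ 6 (mod 8), not 2.

Both directions fail.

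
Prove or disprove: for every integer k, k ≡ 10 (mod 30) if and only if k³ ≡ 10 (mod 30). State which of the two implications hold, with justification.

Both directions hold; the statement is true.

(⟹) Suppose k ≡ 10 (mod 30). Write k = 30j + 10. Then (30j + 10)³ = 27000j³ + 27000j² + 9000j + 1000 = 30(900j³ + 900j² + 300j + 33) + 10, so k³ ≡ 10 (mod 30).

(⟸) Conversely, suppose k³ ≡ 10 (mod 30). The only residue r in {0, …, 29} with r³ ≡ 10 (mod 30) is r = 10, so k ≡ 10 (mod 30).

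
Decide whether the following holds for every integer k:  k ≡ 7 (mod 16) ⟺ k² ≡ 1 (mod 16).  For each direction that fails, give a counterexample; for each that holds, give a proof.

(⟹) Suppose k ≡ 7 (mod 16). Write k = 16j + 7. Then (16j + 7)² = 256j² + 224j + 49 = 16(16j² + 14j + 3) + 1, so k² ≡ 1 (mod 16).

(⟸) This fails: take k = 1. Then 1² = 1 ≡ 1 (mod 16), yet 1 ≡ 1 (mod 16), not 7.

Not equivalent: only (⇒) holds.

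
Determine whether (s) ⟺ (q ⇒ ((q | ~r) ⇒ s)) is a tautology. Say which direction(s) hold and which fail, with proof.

(⇒) holds; (⇐) fails.

(→) Assume the antecedent. If q is true, the antecedent forces (q = T, s = T, r = F) or (q = T, s = T, r = T), and q ⇒ ((q | ~r) ⇒ s) holds there. If q is false, q ⇒ ((q | ~r) ⇒ s) reduces to true regardless of the other variables. Either way q ⇒ ((q | ~r) ⇒ s) holds.

(←) This fails. Under q = F, s = F, r = F, the left side is false but the right side is true.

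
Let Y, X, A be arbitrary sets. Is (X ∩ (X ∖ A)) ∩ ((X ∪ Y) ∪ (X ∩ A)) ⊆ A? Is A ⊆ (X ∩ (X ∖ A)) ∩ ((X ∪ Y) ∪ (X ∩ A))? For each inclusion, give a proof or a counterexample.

Forward inclusion. This inclusion fails. Take Y = ∅, X = {1}, A = ∅; then 1 ∈ (X ∩ (X ∖ A)) ∩ ((X ∪ Y) ∪ (X ∩ A)) but 1 ∉ A.

Reverse inclusion. This inclusion fails. Take Y = ∅, X = ∅, A = {1}; then 1 ∈ A but 1 ∉ (X ∩ (X ∖ A)) ∩ ((X ∪ Y) ∪ (X ∩ A)).

Neither inclusion holds.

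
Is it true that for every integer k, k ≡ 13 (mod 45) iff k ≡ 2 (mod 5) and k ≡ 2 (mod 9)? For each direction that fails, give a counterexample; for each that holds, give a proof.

Forward direction. This fails: k = 13 gives 13 ≡ 13 (mod 45) but 13 ≡ 3 (mod 5), so the conjunction on the right does not hold.

Converse. This fails: k = 2 satisfies both congruences on the right (2 ≡ 2 mod 5 and 2 ≡ 2 mod 9) yet 2 ≡ 2 (mod 45), not 13.

Neither direction holds.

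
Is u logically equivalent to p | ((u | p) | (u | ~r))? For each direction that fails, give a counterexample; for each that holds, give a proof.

Only the forward implication holds.

(⇒) Assume the antecedent. If u is true, p | ((u | p) | (u | ~r)) reduces to true regardless of the other variables. If u is false, the antecedent cannot hold. Either way p | ((u | p) | (u | ~r)) holds.

(⇐) This fails. Under u = F, p = F, r = F, the left side is false but the right side is true.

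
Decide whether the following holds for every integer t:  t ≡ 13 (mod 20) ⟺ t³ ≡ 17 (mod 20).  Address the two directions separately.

Equivalent; both directions hold.

(⟹) Suppose t ≡ 13 (mod 20). Write t = 20j + 13. Then (20j + 13)³ = 8000j³ + 15600j² + 10140j + 2197 = 20(400j³ + 780j² + 507j + 109) + 17, so t³ ≡ 17 (mod 20).

(⟸) Conversely, suppose t³ ≡ 17 (mod 20). The only residue r in {0, …, 19} with r³ ≡ 17 (mod 20) is r = 13, so t ≡ 13 (mod 20).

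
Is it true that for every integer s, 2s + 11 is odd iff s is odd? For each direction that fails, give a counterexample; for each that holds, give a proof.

Only the converse holds.

(⇒) This fails: take s = 2. Then 2s + 11 = 15, which is odd, yet s = 2 is even, not odd.

(⇐) Suppose s is odd. Since 2 is even, 2s is even for every s, so 2s + 11 has the same parity as 11, which is odd. Hence 2s + 11 is odd.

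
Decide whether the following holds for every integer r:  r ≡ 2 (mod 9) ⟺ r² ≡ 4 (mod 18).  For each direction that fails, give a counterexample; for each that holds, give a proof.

Forward direction. This fails: take r = 11. Then 11 ≡ 2 (mod 9), but 11² = 121 ≡ 13 (mod 18), not 4.

Converse. This fails: take r = 16. Then 16² = 256 ≡ 4 (mod 18), yet 16 ≡ 7 (mod 9), not 2.

(⇒) fails and (⇐) fails.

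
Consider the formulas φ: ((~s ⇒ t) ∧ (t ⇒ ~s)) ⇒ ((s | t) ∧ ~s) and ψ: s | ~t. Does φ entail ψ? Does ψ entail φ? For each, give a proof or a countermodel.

(⇒) fails and (⇐) fails.

Forward direction. This fails. Under s = F, t = T, the left side is true but the right side is false.

Converse. This fails. Under s = T, t = F, the left side is false but the right side is true.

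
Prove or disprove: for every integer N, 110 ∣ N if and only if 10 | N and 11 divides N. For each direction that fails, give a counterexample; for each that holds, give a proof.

(⟸) Suppose 10 ∣ N and 11 ∣ N. Any common multiple of 10 and 11 is a multiple of their lcm; here gcd(10, 11) = 1, so lcm(10, 11) = 10·11 = 110, so 110 ∣ N.

(⟹) If 110 ∣ N, write N = 110q. Since 110 = 11·10, N = 10·(11q), so 10 ∣ N; and since 110 = 10·11, N = 11·(10q), so 11 ∣ N.

Both implications hold.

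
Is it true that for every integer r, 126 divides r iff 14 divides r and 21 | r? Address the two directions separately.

(⇒) holds; (⇐) fails.

(→) If 126 ∣ r, write r = 126q. Since 126 = 9·14, r = 14·(9q), so 14 ∣ r; and since 126 = 6·21, r = 21·(6q), so 21 ∣ r.

(←) This fails: take r = 42. Both 14 ∣ 42 and 21 ∣ 42, yet 42 is not a multiple of 126 (since 42 = 0·126 + 42), so 126 ∤ 42.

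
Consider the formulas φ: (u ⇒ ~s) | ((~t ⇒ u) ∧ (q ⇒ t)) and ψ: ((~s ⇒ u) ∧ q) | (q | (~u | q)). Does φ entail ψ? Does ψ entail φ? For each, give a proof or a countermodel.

[⇒] This fails. Under q = F, t = F, s = F, u = T, the left side is true but the right side is false.

[⇐] This fails. Under q = T, t = F, s = T, u = T, the left side is false but the right side is true.

Neither direction holds.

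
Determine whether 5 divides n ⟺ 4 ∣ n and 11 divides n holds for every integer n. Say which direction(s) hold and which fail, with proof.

Both directions fail.

Forward direction. This fails: take n = 5. Certainly 5 ∣ 5, but 4 ∤ 5.

Converse. This fails: take n = 44. Both 4 ∣ 44 and 11 ∣ 44, yet 44 is not a multiple of 5 (since 44 = 8·5 + 4), so 5 ∤ 44.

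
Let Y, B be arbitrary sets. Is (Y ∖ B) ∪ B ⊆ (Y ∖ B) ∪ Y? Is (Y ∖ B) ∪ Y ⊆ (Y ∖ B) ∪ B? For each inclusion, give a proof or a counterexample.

Only the reverse inclusion holds.

Reverse inclusion. Let x ∈ (Y ∖ B) ∪ Y. Then either x ∈ Y and x ∉ B; or x ∈ Y ∩ B. In each case x ∈ (Y ∖ B) ∪ B, so (Y ∖ B) ∪ Y ⊆ (Y ∖ B) ∪ B.

Forward inclusion. This inclusion fails. Take Y = ∅, B = {1}; then 1 ∈ (Y ∖ B) ∪ B but 1 ∉ (Y ∖ B) ∪ Y.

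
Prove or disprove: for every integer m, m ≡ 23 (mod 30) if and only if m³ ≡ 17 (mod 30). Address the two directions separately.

(⟹) Suppose m ≡ 23 (mod 30). Write m = 30j + 23. Then (30j + 23)³ = 27000j³ + 62100j² + 47610j + 12167 = 30(900j³ + 2070j² + 1587j + 405) + 17, so m³ ≡ 17 (mod 30).

(⟸) Conversely, suppose m³ ≡ 17 (mod 30). The only residue r in {0, …, 29} with r³ ≡ 17 (mod 30) is r = 23, so m ≡ 23 (mod 30).

Equivalent; both directions hold.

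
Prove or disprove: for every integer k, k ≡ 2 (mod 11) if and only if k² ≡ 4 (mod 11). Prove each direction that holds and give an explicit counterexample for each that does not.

Converse. This fails: take k = 9. Then 9² = 81 ≡ 4 (mod 11), yet 9 ≡ 9 (mod 11), not 2.

Forward direction. Suppose k ≡ 2 (mod 11). Write k = 11j + 2. Then (11j + 2)² = 121j² + 44j + 4 = 11(11j² + 4j) + 4, so k² ≡ 4 (mod 11).

(⇒) holds; (⇐) fails.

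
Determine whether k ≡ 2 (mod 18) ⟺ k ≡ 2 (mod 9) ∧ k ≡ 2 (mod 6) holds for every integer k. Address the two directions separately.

Both directions hold.

Forward direction. Suppose k ≡ 2 (mod 18); write k = 18j + 2. Since 9 ∣ 18, reducing mod 9 gives k ≡ 2 (mod 9); since 6 ∣ 18, reducing mod 6 gives k ≡ 2 (mod 6).

Converse. If k ≡ 2 (mod 9) and k ≡ 2 (mod 6), then by the Chinese remainder theorem k ≡ 2 (mod 18). This is exactly k ≡ 2 (mod 18).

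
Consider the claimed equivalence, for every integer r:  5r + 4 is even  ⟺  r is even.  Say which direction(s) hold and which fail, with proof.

Forward direction. Suppose 5r + 4 is even. Since 5 is odd, 5r and r have the same parity, so 5r + 4 ≡ r + 4 (mod 2). As 4 is even, 5r + 4 is even exactly when r is even. Thus r is even.

Converse. Suppose r is even; write r = 2j. Then 5r + 4 = 5·(2j) + 4 = 2·5j + 4, which is even.

Both directions hold.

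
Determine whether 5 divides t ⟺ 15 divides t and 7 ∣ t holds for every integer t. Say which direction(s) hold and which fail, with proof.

Not equivalent: only (⇐) holds.

[⇒] This fails: take t = 5. Certainly 5 ∣ 5, but 15 ∤ 5.

[⇐] Suppose 15 ∣ t and 7 ∣ t. Any common multiple of 15 and 7 is a multiple of their lcm; here gcd(15, 7) = 1, so lcm(15, 7) = 15·7 = 105, so 105 ∣ t. Since 5 ∣ 105, it follows that 5 ∣ t.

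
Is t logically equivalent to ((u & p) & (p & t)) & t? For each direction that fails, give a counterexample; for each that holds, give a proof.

(⇒) fails; (⇐) holds.

[⇐] Assume the antecedent. If t is true, t reduces to true regardless of the other variables. If t is false, the antecedent cannot hold. Either way t holds.

[⇒] This fails. Under t = T, p = F, u = F, the left side is true but the right side is false.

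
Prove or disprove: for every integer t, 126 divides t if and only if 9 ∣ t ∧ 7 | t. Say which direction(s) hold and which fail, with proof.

(⇒) holds; (⇐) fails.

[⇒] If 126 ∣ t, write t = 126q. Since 126 = 14·9, t = 9·(14q), so 9 ∣ t; and since 126 = 18·7, t = 7·(18q), so 7 ∣ t.

[⇐] This fails: take t = 63. Both 9 ∣ 63 and 7 ∣ 63, yet 63 is not a multiple of 126 (since 63 = 0·126 + 63), so 126 ∤ 63.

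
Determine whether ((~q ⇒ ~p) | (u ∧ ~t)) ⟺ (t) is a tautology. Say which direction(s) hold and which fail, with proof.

(→) This fails. Under q = F, t = F, u = F, p = F, the left side is true but the right side is false.

(←) This fails. Under q = F, t = T, u = F, p = T, the left side is false but the right side is true.

(⇒) fails and (⇐) fails.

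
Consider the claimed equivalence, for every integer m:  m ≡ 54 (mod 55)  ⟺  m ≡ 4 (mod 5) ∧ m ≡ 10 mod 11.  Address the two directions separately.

The biconditional holds.

[⇒] Suppose m ≡ 54 (mod 55); write m = 55j + 54. Since 5 ∣ 55, reducing mod 5 gives m ≡ 54 ≡ 4 (mod 5); since 11 ∣ 55, reducing mod 11 gives m ≡ 54 ≡ 10 (mod 11).

[⇐] Conversely, if m ≡ 4 (mod 5) and m ≡ 10 (mod 11), then by the Chinese remainder theorem m ≡ 54 (mod 55). This is exactly m ≡ 54 (mod 55).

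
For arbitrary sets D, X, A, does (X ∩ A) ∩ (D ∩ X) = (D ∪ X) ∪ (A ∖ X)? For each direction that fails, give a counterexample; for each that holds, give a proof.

Forward inclusion. Let x ∈ (X ∩ A) ∩ (D ∩ X). Then x ∈ D ∩ X ∩ A, from which x ∈ (D ∪ X) ∪ (A ∖ X).

Reverse inclusion. This inclusion fails. Take D = {1}, X = ∅, A = ∅; then 1 ∈ (D ∪ X) ∪ (A ∖ X) but 1 ∉ (X ∩ A) ∩ (D ∩ X).

Only the forward inclusion holds.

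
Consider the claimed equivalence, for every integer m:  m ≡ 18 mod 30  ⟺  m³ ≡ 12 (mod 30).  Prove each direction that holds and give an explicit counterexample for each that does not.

(→) Suppose m ≡ 18 mod 30. Write m = 30j + 18. Then (30j + 18)³ = 27000j³ + 48600j² + 29160j + 5832 = 30(900j³ + 1620j² + 972j + 194) + 12, so m³ ≡ 12 (mod 30).

(←) Conversely, suppose m³ ≡ 12 (mod 30). The only residue r in {0, …, 29} with r³ ≡ 12 (mod 30) is r = 18, so m ≡ 18 (mod 30).

Both directions hold.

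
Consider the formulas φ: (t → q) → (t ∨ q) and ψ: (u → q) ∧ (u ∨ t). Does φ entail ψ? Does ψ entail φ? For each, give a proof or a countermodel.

(⇒) fails; (⇐) holds.

[⇒] This fails. Under t = T, u = T, q = F, the left side is true but the right side is false.

[⇐] Assume the antecedent. If t is true, (t → q) → (t ∨ q) reduces to true regardless of the other variables. If t is false, the antecedent forces (t = F, u = T, q = T), and (t → q) → (t ∨ q) holds there. Either way (t → q) → (t ∨ q) holds.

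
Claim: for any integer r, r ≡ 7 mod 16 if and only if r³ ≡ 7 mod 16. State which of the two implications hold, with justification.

Forward direction. Suppose r ≡ 7 mod 16. Write r = 16j + 7. Then (16j + 7)³ = 4096j³ + 5376j² + 2352j + 343 = 16(256j³ + 336j² + 147j + 21) + 7, so r³ ≡ 7 (mod 16).

Converse. Suppose r³ ≡ 7 (mod 16). The only residue r in {0, …, 15} with r³ ≡ 7 (mod 16) is r = 7, so r ≡ 7 (mod 16).

Both directions hold.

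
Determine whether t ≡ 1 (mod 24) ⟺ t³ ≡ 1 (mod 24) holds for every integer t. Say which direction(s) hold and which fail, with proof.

Both implications hold.

(⇒) Suppose t ≡ 1 (mod 24). Write t = 24j + 1. Then (24j + 1)³ = 13824j³ + 1728j² + 72j + 1 = 24(576j³ + 72j² + 3j) + 1, so t³ ≡ 1 (mod 24).

(⇐) Conversely, suppose t³ ≡ 1 (mod 24). The only residue r in {0, …, 23} with r³ ≡ 1 (mod 24) is r = 1, so t ≡ 1 (mod 24).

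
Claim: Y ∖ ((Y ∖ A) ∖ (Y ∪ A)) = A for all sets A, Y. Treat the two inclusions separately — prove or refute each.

Forward inclusion. This inclusion fails. Take A = ∅, Y = {1}; then 1 ∈ Y ∖ ((Y ∖ A) ∖ (Y ∪ A)) but 1 ∉ A.

Reverse inclusion. This inclusion fails. Take A = {1}, Y = ∅; then 1 ∈ A but 1 ∉ Y ∖ ((Y ∖ A) ∖ (Y ∪ A)).

Neither inclusion holds.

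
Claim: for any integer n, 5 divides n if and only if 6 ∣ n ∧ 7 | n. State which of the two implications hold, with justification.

Forward direction. This fails: take n = 5. Certainly 5 ∣ 5, but 6 ∤ 5.

Converse. This fails: take n = 42. Both 6 ∣ 42 and 7 ∣ 42, yet 42 is not a multiple of 5 (since 42 = 8·5 + 2), so 5 ∤ 42.

Neither direction holds.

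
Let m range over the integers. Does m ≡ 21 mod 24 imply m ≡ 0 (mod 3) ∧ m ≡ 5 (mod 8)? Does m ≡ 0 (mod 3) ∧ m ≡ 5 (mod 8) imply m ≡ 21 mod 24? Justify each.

(⇒) Suppose m ≡ 21 (mod 24); write m = 24j + 21. Since 3 ∣ 24, reducing mod 3 gives m ≡ 21 ≡ 0 (mod 3); since 8 ∣ 24, reducing mod 8 gives m ≡ 21 ≡ 5 (mod 8).

(⇐) Conversely, if m ≡ 0 (mod 3) and m ≡ 5 (mod 8), then by the Chinese remainder theorem m ≡ 21 (mod 24). This is exactly m ≡ 21 (mod 24).

Equivalent; both directions hold.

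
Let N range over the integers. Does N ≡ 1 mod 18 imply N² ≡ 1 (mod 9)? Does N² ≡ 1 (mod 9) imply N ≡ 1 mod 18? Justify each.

Not equivalent: only (⇒) holds.

(⇒) Suppose N ≡ 1 (mod 18). Then N² ≡ 1² = 1 (mod 18), and since 9 ∣ 18, also N² ≡ 1 (mod 9).

(⇐) This fails: take N = 8. Then 8² = 64 ≡ 1 (mod 9), yet 8 ≡ 8 (mod 18), not 1.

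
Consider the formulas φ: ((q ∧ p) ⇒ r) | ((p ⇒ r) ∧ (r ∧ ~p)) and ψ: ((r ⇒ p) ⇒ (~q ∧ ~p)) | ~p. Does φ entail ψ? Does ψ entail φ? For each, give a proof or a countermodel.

Only the converse holds.

(⟹) This fails. Under p = T, r = F, q = F, the left side is true but the right side is false.

(⟸) Assume the antecedent. If p is true, the antecedent cannot hold. If p is false, the consequent reduces to true regardless of the other variables. Either way the consequent holds.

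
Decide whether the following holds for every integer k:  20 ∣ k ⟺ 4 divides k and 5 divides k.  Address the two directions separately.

(→) If 20 ∣ k, write k = 20q. Since 20 = 5·4, k = 4·(5q), so 4 ∣ k; and since 20 = 4·5, k = 5·(4q), so 5 ∣ k.

(←) Suppose 4 ∣ k and 5 ∣ k. Any common multiple of 4 and 5 is a multiple of their lcm; here gcd(4, 5) = 1, so lcm(4, 5) = 4·5 = 20, so 20 ∣ k.

Equivalent; both directions hold.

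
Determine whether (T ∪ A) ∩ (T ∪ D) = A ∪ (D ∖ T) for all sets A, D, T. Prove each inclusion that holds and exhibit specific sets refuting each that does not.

Neither inclusion holds.

(⊆) This inclusion fails. Take A = ∅, D = ∅, T = {1}; then 1 ∈ (T ∪ A) ∩ (T ∪ D) but 1 ∉ A ∪ (D ∖ T).

(⊇) This inclusion fails. Take A = {1}, D = ∅, T = ∅; then 1 ∈ A ∪ (D ∖ T) but 1 ∉ (T ∪ A) ∩ (T ∪ D).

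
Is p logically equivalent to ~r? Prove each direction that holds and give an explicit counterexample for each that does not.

Neither direction holds.

(→) This fails. Under p = T, r = T, the left side is true but the right side is false.

(←) This fails. Under p = F, r = F, the left side is false but the right side is true.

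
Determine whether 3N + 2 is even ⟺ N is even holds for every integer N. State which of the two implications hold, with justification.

(⟸) Suppose N is even; write N = 2j. Then 3N + 2 = 3·(2j) + 2 = 2·3j + 2, which is even.

(⟹) Suppose 3N + 2 is even. Since 3 is odd, 3N and N have the same parity, so 3N + 2 ≡ N + 2 (mod 2). As 2 is even, 3N + 2 is even exactly when N is even. Thus N is even.

Both directions hold.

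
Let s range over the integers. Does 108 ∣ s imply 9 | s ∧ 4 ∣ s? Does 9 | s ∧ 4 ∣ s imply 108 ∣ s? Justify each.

Only the forward implication holds.

(⇐) This fails: take s = 36. Both 9 ∣ 36 and 4 ∣ 36, yet 36 is not a multiple of 108 (since 36 = 0·108 + 36), so 108 ∤ 36.

(⇒) If 108 ∣ s, write s = 108q. Since 108 = 12·9, s = 9·(12q), so 9 ∣ s; and since 108 = 27·4, s = 4·(27q), so 4 ∣ s.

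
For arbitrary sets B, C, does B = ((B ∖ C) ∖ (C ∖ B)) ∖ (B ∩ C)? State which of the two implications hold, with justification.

(⟸) Let x ∈ ((B ∖ C) ∖ (C ∖ B)) ∖ (B ∩ C). Then x ∈ B and x ∉ C, from which x ∈ B.

(⟹) This inclusion fails. Take B = {1}, C = {1}; then 1 ∈ B but 1 ∉ ((B ∖ C) ∖ (C ∖ B)) ∖ (B ∩ C).

Only the reverse inclusion holds.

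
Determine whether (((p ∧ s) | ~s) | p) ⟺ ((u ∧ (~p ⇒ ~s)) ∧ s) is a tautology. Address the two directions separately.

(⟹) This fails. Under s = F, p = F, u = F, the left side is true but the right side is false.

(⟸) Assume the antecedent. If s is true, the antecedent forces (s = T, p = T, u = T), and ((p ∧ s) | ~s) | p holds there. If s is false, the antecedent cannot hold. Either way ((p ∧ s) | ~s) | p holds.

The forward direction fails; the converse holds.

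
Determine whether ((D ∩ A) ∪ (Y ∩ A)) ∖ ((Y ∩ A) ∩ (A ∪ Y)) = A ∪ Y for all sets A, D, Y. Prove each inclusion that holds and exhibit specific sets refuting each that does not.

Forward inclusion. Let x ∈ ((D ∩ A) ∪ (Y ∩ A)) ∖ ((Y ∩ A) ∩ (A ∪ Y)). Then x ∈ A ∩ D and x ∉ Y, from which x ∈ A ∪ Y.

Reverse inclusion. This inclusion fails. Take A = {1}, D = ∅, Y = ∅; then 1 ∈ A ∪ Y but 1 ∉ ((D ∩ A) ∪ (Y ∩ A)) ∖ ((Y ∩ A) ∩ (A ∪ Y)).

Only the forward inclusion holds.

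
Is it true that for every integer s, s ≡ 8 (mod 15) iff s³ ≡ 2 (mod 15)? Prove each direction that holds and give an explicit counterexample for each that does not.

Both implications hold.

(→) Suppose s ≡ 8 (mod 15). Write s = 15j + 8. Then (15j + 8)³ = 3375j³ + 5400j² + 2880j + 512 = 15(225j³ + 360j² + 192j + 34) + 2, so s³ ≡ 2 (mod 15).

(←) Conversely, suppose s³ ≡ 2 (mod 15). The only residue r in {0, …, 14} with r³ ≡ 2 (mod 15) is r = 8, so s ≡ 8 (mod 15).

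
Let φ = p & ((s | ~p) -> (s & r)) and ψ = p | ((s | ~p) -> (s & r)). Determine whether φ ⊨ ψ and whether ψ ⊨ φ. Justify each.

The forward direction holds; the converse fails.

[⇒] Assume the antecedent. If p is true, p | ((s | ~p) -> (s & r)) reduces to true regardless of the other variables. If p is false, the antecedent cannot hold. Either way p | ((s | ~p) -> (s & r)) holds.

[⇐] This fails. Under p = T, s = T, r = F, the left side is false but the right side is true.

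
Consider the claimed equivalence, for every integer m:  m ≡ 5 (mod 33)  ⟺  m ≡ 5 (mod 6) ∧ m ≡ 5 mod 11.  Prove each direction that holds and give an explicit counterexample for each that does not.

Forward direction. This fails: m = 38 gives 38 ≡ 5 (mod 33) but 38 ≡ 2 (mod 6), so the conjunction on the right does not hold.

Converse. If m ≡ 5 (mod 6) and m ≡ 5 (mod 11), then by the Chinese remainder theorem m ≡ 5 (mod 66). Since 5 ≡ 5 (mod 33) and 33 ∣ 66, we get m ≡ 5 (mod 33).

Only the converse holds.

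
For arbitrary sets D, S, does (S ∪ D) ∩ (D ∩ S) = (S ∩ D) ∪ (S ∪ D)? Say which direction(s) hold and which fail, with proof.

(⊆) holds; (⊇) fails.

Forward inclusion. Let x ∈ (S ∪ D) ∩ (D ∩ S). Then x ∈ D ∩ S, from which x ∈ (S ∩ D) ∪ (S ∪ D).

Reverse inclusion. This inclusion fails. Take D = {1}, S = ∅; then 1 ∈ (S ∩ D) ∪ (S ∪ D) but 1 ∉ (S ∪ D) ∩ (D ∩ S).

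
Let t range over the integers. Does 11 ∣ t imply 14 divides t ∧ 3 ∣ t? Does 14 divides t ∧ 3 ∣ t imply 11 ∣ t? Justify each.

(⟹) This fails: take t = 11. Certainly 11 ∣ 11, but 14 ∤ 11.

(⟸) This fails: take t = 42. Both 14 ∣ 42 and 3 ∣ 42, yet 42 is not a multiple of 11 (since 42 = 3·11 + 9), so 11 ∤ 42.

Neither direction holds.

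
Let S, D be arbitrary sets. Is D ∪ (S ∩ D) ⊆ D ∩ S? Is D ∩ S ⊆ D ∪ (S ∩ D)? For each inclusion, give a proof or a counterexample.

(⊆) fails; (⊇) holds.

Reverse inclusion. Let x ∈ D ∩ S. Then x ∈ S ∩ D, from which x ∈ D ∪ (S ∩ D).

Forward inclusion. This inclusion fails. Take S = ∅, D = {1}; then 1 ∈ D ∪ (S ∩ D) but 1 ∉ D ∩ S.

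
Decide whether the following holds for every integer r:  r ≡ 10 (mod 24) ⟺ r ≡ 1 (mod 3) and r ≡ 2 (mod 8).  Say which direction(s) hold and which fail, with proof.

(⇒) Suppose r ≡ 10 (mod 24); write r = 24j + 10. Since 3 ∣ 24, reducing mod 3 gives r ≡ 10 ≡ 1 (mod 3); since 8 ∣ 24, reducing mod 8 gives r ≡ 10 ≡ 2 (mod 8).

(⇐) Conversely, if r ≡ 1 (mod 3) and r ≡ 2 (mod 8), then by the Chinese remainder theorem r ≡ 10 (mod 24). This is exactly r ≡ 10 (mod 24).

Equivalent; both directions hold.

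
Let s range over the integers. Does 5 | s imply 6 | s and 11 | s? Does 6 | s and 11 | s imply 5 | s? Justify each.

(⟹) This fails: take s = 5. Certainly 5 ∣ 5, but 6 ∤ 5.

(⟸) This fails: take s = 66. Both 6 ∣ 66 and 11 ∣ 66, yet 66 is not a multiple of 5 (since 66 = 13·5 + 1), so 5 ∤ 66.

Neither implication holds.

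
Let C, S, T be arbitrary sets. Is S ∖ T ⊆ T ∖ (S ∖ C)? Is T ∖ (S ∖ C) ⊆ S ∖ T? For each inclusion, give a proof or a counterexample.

Both inclusions fail.

(⟹) This inclusion fails. Take C = ∅, S = {1}, T = ∅; then 1 ∈ S ∖ T but 1 ∉ T ∖ (S ∖ C).

(⟸) This inclusion fails. Take C = ∅, S = ∅, T = {1}; then 1 ∈ T ∖ (S ∖ C) but 1 ∉ S ∖ T.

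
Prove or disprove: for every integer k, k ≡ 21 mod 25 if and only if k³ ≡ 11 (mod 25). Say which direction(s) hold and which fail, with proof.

Equivalent; both directions hold.

Forward direction. Suppose k ≡ 21 mod 25. Write k = 25j + 21. Then (25j + 21)³ = 15625j³ + 39375j² + 33075j + 9261 = 25(625j³ + 1575j² + 1323j + 370) + 11, so k³ ≡ 11 (mod 25).

Converse. Suppose k³ ≡ 11 (mod 25). The only residue r in {0, …, 24} with r³ ≡ 11 (mod 25) is r = 21, so k ≡ 21 (mod 25).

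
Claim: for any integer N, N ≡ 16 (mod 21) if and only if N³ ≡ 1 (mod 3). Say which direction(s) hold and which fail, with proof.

(⟸) This fails: take N = 1. Then 1³ = 1 ≡ 1 (mod 3), yet 1 ≡ 1 (mod 21), not 16.

(⟹) Suppose N ≡ 16 (mod 21). Then N³ ≡ 16³ = 4096 (mod 21), and since 3 ∣ 21, also N³ ≡ 1 (mod 3).

Not equivalent: only (⇒) holds.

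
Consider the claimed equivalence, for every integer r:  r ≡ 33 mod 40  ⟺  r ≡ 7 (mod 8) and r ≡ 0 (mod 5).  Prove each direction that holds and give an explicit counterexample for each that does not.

(⇒) fails and (⇐) fails.

(⇒) This fails: r = 33 gives 33 ≡ 33 (mod 40) but 33 ≡ 1 (mod 8), so the conjunction on the right does not hold.

(⇐) This fails: r = 15 satisfies both congruences on the right (15 ≡ 7 mod 8 and 15 ≡ 0 mod 5) yet 15 ≡ 15 (mod 40), not 33.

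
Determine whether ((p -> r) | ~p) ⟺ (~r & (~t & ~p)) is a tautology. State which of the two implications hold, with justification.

Only the converse holds.

(⇒) This fails. Under r = T, t = F, p = F, the left side is true but the right side is false.

(⇐) Assume the antecedent. If r is true, the antecedent cannot hold. If r is false, the antecedent forces (r = F, t = F, p = F), and (p -> r) | ~p holds there. Either way (p -> r) | ~p holds.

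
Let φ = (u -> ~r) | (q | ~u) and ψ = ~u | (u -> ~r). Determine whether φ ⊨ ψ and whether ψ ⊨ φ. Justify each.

Not equivalent: only (⇐) holds.

(⟸) Assume the antecedent. If u is true, the antecedent forces (u = T, q = F, r = F) or (u = T, q = T, r = F), and (u -> ~r) | (q | ~u) holds there. If u is false, (u -> ~r) | (q | ~u) reduces to true regardless of the other variables. Either way (u -> ~r) | (q | ~u) holds.

(⟹) This fails. Under u = T, q = T, r = T, the left side is true but the right side is false.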